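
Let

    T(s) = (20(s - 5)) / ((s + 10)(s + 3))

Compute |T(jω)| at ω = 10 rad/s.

Substitute s = j10: numerator = -100 + j200, denominator = -70 + j130.
|T(j10)| = |-100 + j200| / |-70 + j130| = 223.61 / 147.65 ≈ 1.514.

|T(j10)| ≈ 1.514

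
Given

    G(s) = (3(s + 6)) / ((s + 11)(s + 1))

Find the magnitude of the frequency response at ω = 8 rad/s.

Substitute s = j8: numerator = 18 + j24, denominator = -53 + j96.
|G(j8)| = |18 + j24| / |-53 + j96| = 30 / 109.66 ≈ 0.2736.

|G(j8)| ≈ 0.2736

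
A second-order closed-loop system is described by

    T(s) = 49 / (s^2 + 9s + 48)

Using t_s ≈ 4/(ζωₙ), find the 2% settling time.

t_s ≈ 0.8889 s

Comparing s^2 + 9s + 48 to s^2 + 2ζωₙs + ωₙ²: ωₙ = √48 ≈ 6.928 rad/s and ζ = 9/(2·√48) ≈ 0.6495.
ζωₙ = 9/2 = 4.5, so t_s ≈ 4/(ζωₙ) = 4/4.5 ≈ 0.8889 s.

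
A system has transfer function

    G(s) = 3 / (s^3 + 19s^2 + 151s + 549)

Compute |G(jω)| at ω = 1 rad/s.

|G(j1)| ≈ 0.005446

Substitute s = j1: numerator = 3, denominator = 530 + j150.
|G(j1)| = |3| / |530 + j150| = 3 / 550.82 ≈ 0.005446.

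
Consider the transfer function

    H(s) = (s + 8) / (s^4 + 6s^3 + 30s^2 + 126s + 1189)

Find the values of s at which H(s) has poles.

The poles are the roots of the denominator s^4 + 6s^3 + 30s^2 + 126s + 1189 = 0.
No real roots exist; factor into two real quadratics: (s^2 - 4s + 29)(s^2 + 10s + 41) = 0.
Each quadratic gives a conjugate pair via the quadratic formula.

s = 2 + 5j, 2 - 5j, -5 + 4j, -5 - 4j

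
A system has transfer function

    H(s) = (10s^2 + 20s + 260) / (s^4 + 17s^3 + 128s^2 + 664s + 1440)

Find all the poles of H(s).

s = -4, -2 ± 6j, -9

The poles are the roots of the denominator s^4 + 17s^3 + 128s^2 + 664s + 1440 = 0.
Trying s = -4: the polynomial evaluates to 0, so (s + 4) is a factor.
Dividing out leaves s^3 + 13s^2 + 76s + 360 = 0.
This factors further as (s^2 + 4s + 40)(s + 9) = 0.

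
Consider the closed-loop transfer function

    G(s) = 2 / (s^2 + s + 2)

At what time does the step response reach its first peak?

Comparing s^2 + s + 2 to s^2 + 2ζωₙs + ωₙ²: ωₙ = √2 ≈ 1.414 rad/s and ζ = 1/(2·√2) ≈ 0.3536.
ζωₙ = 1/2 = 0.5, so ω_d = ωₙ√(1−ζ²) = √(ωₙ² − (ζωₙ)²) = √(2 − 0.5²) = √1.75 ≈ 1.323 rad/s.
t_p = π/ω_d = π/1.323 ≈ 2.375 s.

t_p ≈ 2.375 s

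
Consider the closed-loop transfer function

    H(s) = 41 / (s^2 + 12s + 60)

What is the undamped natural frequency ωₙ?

ωₙ ≈ 7.746 rad/s

Compare the denominator to the standard form s^2 + 2ζωₙs + ωₙ².
ωₙ² = 60, so ωₙ = √60 ≈ 7.746 rad/s.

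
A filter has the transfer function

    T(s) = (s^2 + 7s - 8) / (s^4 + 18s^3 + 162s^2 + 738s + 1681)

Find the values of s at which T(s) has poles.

s = -4 + 5j, -4 - 5j, -5 + 4j, -5 - 4j

The poles are the roots of the denominator s^4 + 18s^3 + 162s^2 + 738s + 1681 = 0.
No real roots exist; factor into two real quadratics: (s^2 + 8s + 41)(s^2 + 10s + 41) = 0.
Each quadratic gives a conjugate pair via the quadratic formula.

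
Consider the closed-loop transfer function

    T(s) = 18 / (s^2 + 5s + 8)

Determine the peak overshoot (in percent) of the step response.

%OS ≈ 0.264%

Comparing s^2 + 5s + 8 to s^2 + 2ζωₙs + ωₙ²: ωₙ = √8 ≈ 2.828 rad/s and ζ = 5/(2·√8) ≈ 0.8839.
%OS = 100·exp(−πζ/√(1−ζ²)) = 100·exp(−π·0.8839/√(1−0.8839²)) ≈ 0.264%.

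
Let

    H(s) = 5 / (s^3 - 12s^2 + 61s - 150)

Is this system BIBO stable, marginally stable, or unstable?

The denominator s^3 - 12s^2 + 61s - 150 factors as (s - 6)(s^2 - 6s + 25), giving poles at s = 6, 3 ± 4j.
Since the pole(s) at s = 6, 3 + 4j, 3 - 4j lie in the right half-plane, the system is unstable.

unstable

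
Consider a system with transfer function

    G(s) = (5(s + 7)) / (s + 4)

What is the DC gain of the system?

G(0) = 35/4 ≈ 8.750

At s = 0 each factor (s + a) contributes a and each (s^2 + bs + c) contributes c.
G(0) = 5·(7) / ((4)) = 35/4 = 35/4.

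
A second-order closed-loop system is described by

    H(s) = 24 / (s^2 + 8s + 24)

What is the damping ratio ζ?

ζ ≈ 0.8165

Compare the denominator to the standard form s^2 + 2ζωₙs + ωₙ².
ωₙ² = 24, so ωₙ = √24 ≈ 4.899 rad/s.
2ζωₙ = 8, so ζ = 8/(2·√24) ≈ 0.8165.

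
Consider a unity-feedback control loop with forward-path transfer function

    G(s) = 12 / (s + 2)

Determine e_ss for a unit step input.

e_ss = 0.1429

G(s) has no poles at the origin.
This is a Type 0 system. Kp = lim_{s→0} G(s) = 12/2 = 6.
e_ss = 1/(1 + Kp) = 1/(1 + 6) = 1/7 ≈ 0.1429.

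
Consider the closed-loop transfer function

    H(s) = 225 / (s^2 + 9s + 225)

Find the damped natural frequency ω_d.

ω_d ≈ 14.31 rad/s

Comparing s^2 + 9s + 225 to s^2 + 2ζωₙs + ωₙ²: ωₙ = 15 rad/s and ζ = 9/(2·15) = 0.3.
ζωₙ = 9/2 = 4.5, so ω_d = ωₙ√(1−ζ²) = √(ωₙ² − (ζωₙ)²) = √(225 − 4.5²) = √204.75 ≈ 14.31 rad/s.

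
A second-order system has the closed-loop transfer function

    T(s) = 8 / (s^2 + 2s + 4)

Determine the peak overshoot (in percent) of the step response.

%OS ≈ 16.3%

Comparing s^2 + 2s + 4 to s^2 + 2ζωₙs + ωₙ²: ωₙ = 2 rad/s and ζ = 2/(2·2) = 0.5.
%OS = 100·exp(−πζ/√(1−ζ²)) = 100·exp(−π·0.5/√(1−0.5²)) ≈ 16.3%.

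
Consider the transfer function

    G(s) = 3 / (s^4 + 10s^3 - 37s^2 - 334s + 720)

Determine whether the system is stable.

unstable

The denominator s^4 + 10s^3 - 37s^2 - 334s + 720 factors as (s + 9)(s + 8)(s - 5)(s - 2), giving poles at s = -9, -8, 5, 2.
Since the pole(s) at s = 5, 2 lie in the right half-plane, the system is unstable.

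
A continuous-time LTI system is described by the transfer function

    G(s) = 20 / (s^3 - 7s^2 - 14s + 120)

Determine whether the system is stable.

The denominator s^3 - 7s^2 - 14s + 120 factors as (s + 4)(s - 5)(s - 6), giving poles at s = -4, 5, 6.
Since the pole(s) at s = 5, 6 lie in the right half-plane, the system is unstable.

unstable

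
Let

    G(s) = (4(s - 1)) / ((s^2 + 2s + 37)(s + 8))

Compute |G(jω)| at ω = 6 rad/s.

|G(j6)| ≈ 0.2021

Substitute s = j6: numerator = -4 + j24, denominator = -64 + j102.
|G(j6)| = |-4 + j24| / |-64 + j102| = 24.331 / 120.42 ≈ 0.2021.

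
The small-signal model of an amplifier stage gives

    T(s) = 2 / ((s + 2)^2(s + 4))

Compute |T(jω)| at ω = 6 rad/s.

Substitute s = j6: numerator = 2, denominator = -272 - j96.
|T(j6)| = |2| / |-272 - j96| = 2 / 288.44 ≈ 0.006934.

|T(j6)| ≈ 0.006934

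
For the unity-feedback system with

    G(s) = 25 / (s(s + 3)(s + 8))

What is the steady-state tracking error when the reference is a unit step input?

e_ss = 0

G(s) has one pole at the origin.
This is a Type 1 system; for a step input the steady-state error is zero.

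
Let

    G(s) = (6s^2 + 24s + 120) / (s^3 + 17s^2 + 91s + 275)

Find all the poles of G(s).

s = -3 + 4j, -3 - 4j, -11

The poles are the roots of the denominator s^3 + 17s^2 + 91s + 275 = 0.
Trying s = -11: the polynomial evaluates to 0, so (s + 11) is a factor.
Dividing out leaves s^2 + 6s + 25 = 0.
The quadratic formula then gives s = -3 ± 4j.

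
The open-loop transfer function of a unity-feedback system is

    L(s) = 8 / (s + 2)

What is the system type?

The denominator has no factor of s at the origin — no free integrator — so this is a Type 0 system.

Type 0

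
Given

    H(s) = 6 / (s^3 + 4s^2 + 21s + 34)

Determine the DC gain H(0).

H(0) = 3/17 ≈ 0.1765

Set s = 0: H(0) = (6) / (34) = 3/17.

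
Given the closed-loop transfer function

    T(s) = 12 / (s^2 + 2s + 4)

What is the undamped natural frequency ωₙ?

Compare the denominator to the standard form s^2 + 2ζωₙs + ωₙ².
ωₙ² = 4, so ωₙ = 2 rad/s.

ωₙ = 2 rad/s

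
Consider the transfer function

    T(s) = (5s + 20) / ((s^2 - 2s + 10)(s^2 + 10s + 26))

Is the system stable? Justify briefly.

The poles can be read from the denominator factors: s = 1 ± 3j, -5 ± j.
Since the pole(s) at s = 1 ± 3j lie in the right half-plane, the system is unstable.

unstable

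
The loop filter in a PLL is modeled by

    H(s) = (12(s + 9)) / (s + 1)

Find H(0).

At s = 0 each factor (s + a) contributes a and each (s^2 + bs + c) contributes c.
H(0) = 12·(9) / ((1)) = 108/1 = 108.

H(0) = 108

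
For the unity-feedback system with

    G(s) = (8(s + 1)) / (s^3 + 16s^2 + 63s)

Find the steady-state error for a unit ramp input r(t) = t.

e_ss = 7.875

G(s) has one pole at the origin.
This is a Type 1 system. Kv = lim_{s→0} s·G(s) = 8/63.
e_ss = 1/Kv = 1/(8/63) = 63/8 ≈ 7.875.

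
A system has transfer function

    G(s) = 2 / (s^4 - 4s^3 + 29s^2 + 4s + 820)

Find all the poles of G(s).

s = -2 + 4j, -2 - 4j, 4 + 5j, 4 - 5j

The poles are the roots of the denominator s^4 - 4s^3 + 29s^2 + 4s + 820 = 0.
No real roots exist; factor into two real quadratics: (s^2 + 4s + 20)(s^2 - 8s + 41) = 0.
Each quadratic gives a conjugate pair via the quadratic formula.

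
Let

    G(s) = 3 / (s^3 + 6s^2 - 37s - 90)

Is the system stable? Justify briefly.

The denominator s^3 + 6s^2 - 37s - 90 factors as (s - 5)(s + 2)(s + 9), giving poles at s = 5, -2, -9.
Since the pole(s) at s = 5 lie in the right half-plane, the system is unstable.

unstable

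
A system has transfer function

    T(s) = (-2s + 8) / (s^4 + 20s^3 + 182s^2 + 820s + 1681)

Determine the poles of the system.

s = -5 ± 4j, -5 ± 4j

The poles are the roots of the denominator s^4 + 20s^3 + 182s^2 + 820s + 1681 = 0.
No real roots exist; factor into two real quadratics: (s^2 + 10s + 41)(s^2 + 10s + 41) = 0.
Each quadratic gives a conjugate pair via the quadratic formula.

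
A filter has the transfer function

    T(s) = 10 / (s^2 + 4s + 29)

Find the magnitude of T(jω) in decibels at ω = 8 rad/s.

Substitute s = j8: numerator = 10, denominator = -35 + j32.
|T(j8)| = |10| / |-35 + j32| = 10 / 47.424 ≈ 0.2109.
In decibels: 20·log₁₀(0.2109) ≈ -13.5 dB.

|T(j8)|_dB ≈ -13.5 dB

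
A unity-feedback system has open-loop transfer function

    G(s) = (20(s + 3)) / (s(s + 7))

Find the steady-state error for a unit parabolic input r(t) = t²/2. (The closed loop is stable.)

G(s) has one pole at the origin.
This is a Type 1 system; Ka = lim_{s→0} s^2·G(s) = 0, so the steady-state error for a parabola input is infinite.

e_ss = ∞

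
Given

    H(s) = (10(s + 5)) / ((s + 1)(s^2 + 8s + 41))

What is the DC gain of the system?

At s = 0 each factor (s + a) contributes a and each (s^2 + bs + c) contributes c.
H(0) = 10·(5) / ((1) · (41)) = 50/41 = 50/41.

H(0) = 50/41 ≈ 1.220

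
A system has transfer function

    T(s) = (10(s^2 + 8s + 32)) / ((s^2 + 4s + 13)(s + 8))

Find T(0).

At s = 0 each factor (s + a) contributes a and each (s^2 + bs + c) contributes c.
T(0) = 10·(32) / ((13) · (8)) = 320/104 = 40/13.

T(0) = 40/13 ≈ 3.077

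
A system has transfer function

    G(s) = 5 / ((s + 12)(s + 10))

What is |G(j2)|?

Substitute s = j2: numerator = 5, denominator = 116 + j44.
|G(j2)| = |5| / |116 + j44| = 5 / 124.06 ≈ 0.04030.

|G(j2)| ≈ 0.04030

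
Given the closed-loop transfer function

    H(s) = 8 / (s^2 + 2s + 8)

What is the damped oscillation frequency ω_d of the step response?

ω_d ≈ 2.646 rad/s

Comparing s^2 + 2s + 8 to s^2 + 2ζωₙs + ωₙ²: ωₙ = √8 ≈ 2.828 rad/s and ζ = 2/(2·√8) ≈ 0.3536.
ζωₙ = 2/2 = 1, so ω_d = ωₙ√(1−ζ²) = √(ωₙ² − (ζωₙ)²) = √(8 − 1²) = √7 ≈ 2.646 rad/s.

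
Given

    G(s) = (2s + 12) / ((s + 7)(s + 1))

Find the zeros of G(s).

s = -6

Set the numerator to zero: 2s + 12 = 0, i.e. 2·(s + 6) = 0.
So s = -6.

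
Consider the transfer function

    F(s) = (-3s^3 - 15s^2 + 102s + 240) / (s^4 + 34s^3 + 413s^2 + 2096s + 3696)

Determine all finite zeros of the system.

s = -2, -8, 5

Set the numerator to zero: -3s^3 - 15s^2 + 102s + 240 = 0, i.e. -3·(s^3 + 5s^2 - 34s - 80) = 0.
Factoring: (s + 2)(s + 8)(s - 5) = 0.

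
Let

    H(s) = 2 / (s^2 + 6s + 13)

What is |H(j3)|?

Substitute s = j3: numerator = 2, denominator = 4 + j18.
|H(j3)| = |2| / |4 + j18| = 2 / 18.439 ≈ 0.1085.

|H(j3)| ≈ 0.1085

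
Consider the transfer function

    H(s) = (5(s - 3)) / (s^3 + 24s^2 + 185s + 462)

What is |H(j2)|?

|H(j2)| ≈ 0.03502

Substitute s = j2: numerator = -15 + j10, denominator = 366 + j362.
|H(j2)| = |-15 + j10| / |366 + j362| = 18.028 / 514.78 ≈ 0.03502.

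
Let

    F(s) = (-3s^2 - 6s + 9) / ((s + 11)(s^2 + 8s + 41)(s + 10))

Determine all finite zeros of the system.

s = -3, 1

Set the numerator to zero: -3s^2 - 6s + 9 = 0, i.e. -3·(s^2 + 2s - 3) = 0.
Factoring: (s + 3)(s - 1) = 0.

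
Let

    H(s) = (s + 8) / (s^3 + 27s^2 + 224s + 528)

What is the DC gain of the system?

H(0) = 1/66 ≈ 0.01515

Set s = 0: H(0) = (8) / (528) = 1/66.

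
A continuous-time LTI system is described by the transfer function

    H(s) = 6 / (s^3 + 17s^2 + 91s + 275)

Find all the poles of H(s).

The poles are the roots of the denominator s^3 + 17s^2 + 91s + 275 = 0.
Trying s = -11: the polynomial evaluates to 0, so (s + 11) is a factor.
Dividing out leaves s^2 + 6s + 25 = 0.
The quadratic formula then gives s = -3 ± 4j.

s = -11, -3 ± 4j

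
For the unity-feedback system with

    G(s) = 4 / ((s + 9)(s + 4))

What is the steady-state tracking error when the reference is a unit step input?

G(s) has no poles at the origin.
This is a Type 0 system. Kp = lim_{s→0} G(s) = 4/36 = 1/9.
e_ss = 1/(1 + Kp) = 1/(1 + 1/9) = 9/10 ≈ 0.9000.

e_ss = 0.9000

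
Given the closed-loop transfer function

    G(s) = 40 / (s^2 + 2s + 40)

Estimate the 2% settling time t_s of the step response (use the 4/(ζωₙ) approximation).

t_s ≈ 4 s

Comparing s^2 + 2s + 40 to s^2 + 2ζωₙs + ωₙ²: ωₙ = √40 ≈ 6.325 rad/s and ζ = 2/(2·√40) ≈ 0.1581.
ζωₙ = 2/2 = 1, so t_s ≈ 4/(ζωₙ) = 4/1 = 4 s.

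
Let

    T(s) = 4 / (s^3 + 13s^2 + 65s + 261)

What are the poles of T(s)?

The poles are the roots of the denominator s^3 + 13s^2 + 65s + 261 = 0.
Trying s = -9: the polynomial evaluates to 0, so (s + 9) is a factor.
Dividing out leaves s^2 + 4s + 29 = 0.
The quadratic formula then gives s = -2 ± 5j.

s = -2 + 5j, -2 - 5j, -9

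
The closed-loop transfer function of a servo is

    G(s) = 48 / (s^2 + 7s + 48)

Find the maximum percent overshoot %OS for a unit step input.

%OS ≈ 15.9%

Comparing s^2 + 7s + 48 to s^2 + 2ζωₙs + ωₙ²: ωₙ = √48 ≈ 6.928 rad/s and ζ = 7/(2·√48) ≈ 0.5052.
%OS = 100·exp(−πζ/√(1−ζ²)) = 100·exp(−π·0.5052/√(1−0.5052²)) ≈ 15.9%.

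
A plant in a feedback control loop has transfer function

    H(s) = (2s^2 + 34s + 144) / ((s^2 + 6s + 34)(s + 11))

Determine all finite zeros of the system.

Set the numerator to zero: 2s^2 + 34s + 144 = 0, i.e. 2·(s^2 + 17s + 72) = 0.
Factoring: (s + 9)(s + 8) = 0.

s = -9, -8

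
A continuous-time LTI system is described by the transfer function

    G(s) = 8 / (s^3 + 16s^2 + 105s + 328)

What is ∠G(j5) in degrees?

∠G(j5) ≈ -100.2°

At s = j5: numerator = 8, denominator = -72 + j400.
∠G = ∠num − ∠den = 0° − (100.20°) = -100.2°.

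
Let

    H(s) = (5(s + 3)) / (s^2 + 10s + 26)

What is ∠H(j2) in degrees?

At s = j2: numerator = 15 + j10, denominator = 22 + j20.
∠H = ∠num − ∠den = 33.690° − (42.274°) = -8.584°.

∠H(j2) ≈ -8.584°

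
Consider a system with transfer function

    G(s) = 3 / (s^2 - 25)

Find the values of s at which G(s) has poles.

The poles are the roots of the denominator s^2 - 25 = 0.
Factoring: (s + 5)(s - 5) = 0, so s = -5 and s = 5.

s = -5, 5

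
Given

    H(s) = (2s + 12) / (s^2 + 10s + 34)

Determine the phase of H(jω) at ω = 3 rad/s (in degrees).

At s = j3: numerator = 12 + j6, denominator = 25 + j30.
∠H = ∠num − ∠den = 26.565° − (50.194°) = -23.63°.

∠H(j3) ≈ -23.63°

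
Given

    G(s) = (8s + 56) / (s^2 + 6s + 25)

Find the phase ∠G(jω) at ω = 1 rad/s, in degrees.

At s = j1: numerator = 56 + j8, denominator = 24 + j6.
∠G = ∠num − ∠den = 8.1301° − (14.036°) = -5.906°.

∠G(j1) ≈ -5.906°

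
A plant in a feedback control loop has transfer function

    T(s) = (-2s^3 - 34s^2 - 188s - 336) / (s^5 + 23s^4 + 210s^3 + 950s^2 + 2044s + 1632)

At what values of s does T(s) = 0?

s = -6, -7, -4

Set the numerator to zero: -2s^3 - 34s^2 - 188s - 336 = 0, i.e. -2·(s^3 + 17s^2 + 94s + 168) = 0.
Factoring: (s + 6)(s + 7)(s + 4) = 0.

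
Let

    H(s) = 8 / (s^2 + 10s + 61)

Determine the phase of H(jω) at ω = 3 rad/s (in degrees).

At s = j3: numerator = 8, denominator = 52 + j30.
∠H = ∠num − ∠den = 0° − (29.982°) = -29.98°.

∠H(j3) ≈ -29.98°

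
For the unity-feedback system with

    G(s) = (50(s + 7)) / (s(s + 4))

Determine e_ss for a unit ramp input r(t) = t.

e_ss = 0.01143

G(s) has one pole at the origin.
This is a Type 1 system. Kv = lim_{s→0} s·G(s) = 350/4 = 175/2.
e_ss = 1/Kv = 1/(175/2) = 2/175 ≈ 0.01143.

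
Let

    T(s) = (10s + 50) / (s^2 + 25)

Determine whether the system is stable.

marginally stable

The denominator s^2 + 25 factors as (s^2 + 25), giving poles at s = 5j, -5j.
Since the simple pole(s) at s = ±5j lie on the jω-axis with none in the right half-plane, the system is marginally stable.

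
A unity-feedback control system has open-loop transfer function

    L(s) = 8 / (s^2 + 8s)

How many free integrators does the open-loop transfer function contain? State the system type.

Type 1

Factor s from the denominator: s^2 + 8s = s·(s + 8).
There is 1 pole at the origin, so the system is Type 1.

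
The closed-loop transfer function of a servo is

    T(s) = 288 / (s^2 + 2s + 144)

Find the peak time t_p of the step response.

Comparing s^2 + 2s + 144 to s^2 + 2ζωₙs + ωₙ²: ωₙ = 12 rad/s and ζ = 2/(2·12) ≈ 0.08333.
ζωₙ = 2/2 = 1, so ω_d = ωₙ√(1−ζ²) = √(ωₙ² − (ζωₙ)²) = √(144 − 1²) = √143 ≈ 11.96 rad/s.
t_p = π/ω_d = π/11.96 ≈ 0.2627 s.

t_p ≈ 0.2627 s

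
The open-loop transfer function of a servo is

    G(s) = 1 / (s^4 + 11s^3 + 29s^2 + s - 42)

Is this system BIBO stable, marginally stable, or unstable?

unstable

The denominator s^4 + 11s^3 + 29s^2 + s - 42 factors as (s + 3)(s + 7)(s + 2)(s - 1), giving poles at s = -3, -7, -2, 1.
Since the pole(s) at s = 1 lie in the right half-plane, the system is unstable.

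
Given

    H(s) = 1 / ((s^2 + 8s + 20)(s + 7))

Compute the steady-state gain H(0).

Set s = 0: H(0) = (1) / (140) = 1/140.

H(0) = 1/140 ≈ 0.007143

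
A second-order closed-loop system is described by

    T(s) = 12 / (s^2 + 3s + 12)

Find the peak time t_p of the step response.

Comparing s^2 + 3s + 12 to s^2 + 2ζωₙs + ωₙ²: ωₙ = √12 ≈ 3.464 rad/s and ζ = 3/(2·√12) ≈ 0.4330.
ζωₙ = 3/2 = 1.5, so ω_d = ωₙ√(1−ζ²) = √(ωₙ² − (ζωₙ)²) = √(12 − 1.5²) = √9.75 ≈ 3.122 rad/s.
t_p = π/ω_d = π/3.122 ≈ 1.006 s.

t_p ≈ 1.006 s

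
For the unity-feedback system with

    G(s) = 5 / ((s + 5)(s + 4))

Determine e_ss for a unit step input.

G(s) has no poles at the origin.
This is a Type 0 system. Kp = lim_{s→0} G(s) = 5/20 = 1/4.
e_ss = 1/(1 + Kp) = 1/(1 + 1/4) = 4/5 ≈ 0.8000.

e_ss = 0.8000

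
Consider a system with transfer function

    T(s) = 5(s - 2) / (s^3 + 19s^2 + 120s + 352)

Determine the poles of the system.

The poles are the roots of the denominator s^3 + 19s^2 + 120s + 352 = 0.
Trying s = -11: the polynomial evaluates to 0, so (s + 11) is a factor.
Dividing out leaves s^2 + 8s + 32 = 0.
The quadratic formula then gives s = -4 ± 4j.

s = -4 + 4j, -4 - 4j, -11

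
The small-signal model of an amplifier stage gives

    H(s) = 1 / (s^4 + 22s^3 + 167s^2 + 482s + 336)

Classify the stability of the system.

The denominator s^4 + 22s^3 + 167s^2 + 482s + 336 factors as (s + 7)(s + 1)(s + 8)(s + 6), giving poles at s = -7, -1, -8, -6.
Since all poles lie strictly in the left half-plane, the system is stable.

stable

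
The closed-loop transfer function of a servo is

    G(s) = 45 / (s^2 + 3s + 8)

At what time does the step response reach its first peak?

t_p ≈ 1.310 s

Comparing s^2 + 3s + 8 to s^2 + 2ζωₙs + ωₙ²: ωₙ = √8 ≈ 2.828 rad/s and ζ = 3/(2·√8) ≈ 0.5303.
ζωₙ = 3/2 = 1.5, so ω_d = ωₙ√(1−ζ²) = √(ωₙ² − (ζωₙ)²) = √(8 − 1.5²) = √5.75 ≈ 2.398 rad/s.
t_p = π/ω_d = π/2.398 ≈ 1.310 s.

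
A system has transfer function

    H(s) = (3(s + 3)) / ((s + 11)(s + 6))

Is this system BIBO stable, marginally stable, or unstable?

The poles can be read from the denominator factors: s = -11, -6.
Since all poles lie strictly in the left half-plane, the system is stable.

stable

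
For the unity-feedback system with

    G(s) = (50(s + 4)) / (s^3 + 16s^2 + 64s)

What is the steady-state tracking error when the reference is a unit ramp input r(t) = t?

e_ss = 0.3200

G(s) has one pole at the origin.
This is a Type 1 system. Kv = lim_{s→0} s·G(s) = 200/64 = 25/8.
e_ss = 1/Kv = 1/(25/8) = 8/25 ≈ 0.3200.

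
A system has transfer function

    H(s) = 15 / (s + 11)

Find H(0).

H(0) = 15/11 ≈ 1.364

At s = 0 each factor (s + a) contributes a and each (s^2 + bs + c) contributes c.
H(0) = 15·1 / ((11)) = 15/11 = 15/11.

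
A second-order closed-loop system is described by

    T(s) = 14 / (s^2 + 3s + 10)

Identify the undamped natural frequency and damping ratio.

Compare the denominator to the standard form s^2 + 2ζωₙs + ωₙ².
ωₙ² = 10, so ωₙ = √10 ≈ 3.162 rad/s.
2ζωₙ = 3, so ζ = 3/(2·√10) ≈ 0.4743.

ωₙ ≈ 3.162 rad/s, ζ ≈ 0.4743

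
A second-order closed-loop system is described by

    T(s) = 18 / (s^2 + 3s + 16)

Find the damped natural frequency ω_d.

ω_d ≈ 3.708 rad/s

Comparing s^2 + 3s + 16 to s^2 + 2ζωₙs + ωₙ²: ωₙ = 4 rad/s and ζ = 3/(2·4) = 0.375.
ζωₙ = 3/2 = 1.5, so ω_d = ωₙ√(1−ζ²) = √(ωₙ² − (ζωₙ)²) = √(16 − 1.5²) = √13.75 ≈ 3.708 rad/s.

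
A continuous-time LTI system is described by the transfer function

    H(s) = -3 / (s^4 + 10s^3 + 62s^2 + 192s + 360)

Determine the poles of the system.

The poles are the roots of the denominator s^4 + 10s^3 + 62s^2 + 192s + 360 = 0.
No real roots exist; factor into two real quadratics: (s^2 + 6s + 18)(s^2 + 4s + 20) = 0.
Each quadratic gives a conjugate pair via the quadratic formula.

s = -3 ± 3j, -2 ± 4j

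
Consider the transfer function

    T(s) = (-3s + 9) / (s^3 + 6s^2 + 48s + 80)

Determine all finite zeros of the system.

Set the numerator to zero: -3s + 9 = 0, i.e. -3·(s - 3) = 0.
So s = 3.

s = 3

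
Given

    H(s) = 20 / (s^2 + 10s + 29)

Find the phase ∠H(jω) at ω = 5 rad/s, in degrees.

At s = j5: numerator = 20, denominator = 4 + j50.
∠H = ∠num − ∠den = 0° − (85.426°) = -85.43°.

∠H(j5) ≈ -85.43°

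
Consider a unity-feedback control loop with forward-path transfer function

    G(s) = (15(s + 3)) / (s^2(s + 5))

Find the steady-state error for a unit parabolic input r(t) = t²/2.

e_ss = 0.1111

G(s) has 2 poles at the origin.
This is a Type 2 system. Ka = lim_{s→0} s^2·G(s) = 45/5 = 9.
e_ss = 1/Ka = 1/(9) = 1/9 ≈ 0.1111.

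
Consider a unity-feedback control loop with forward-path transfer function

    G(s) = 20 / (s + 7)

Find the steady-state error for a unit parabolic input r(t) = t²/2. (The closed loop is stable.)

e_ss = ∞

G(s) has no poles at the origin.
This is a Type 0 system; Ka = lim_{s→0} s^2·G(s) = 0, so the steady-state error for a parabola input is infinite.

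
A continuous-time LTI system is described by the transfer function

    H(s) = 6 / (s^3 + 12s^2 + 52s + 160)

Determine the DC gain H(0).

H(0) = 3/80 ≈ 0.03750

Set s = 0: H(0) = (6) / (160) = 3/80.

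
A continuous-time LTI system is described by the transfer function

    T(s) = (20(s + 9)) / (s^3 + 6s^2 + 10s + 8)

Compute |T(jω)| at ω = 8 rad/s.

|T(j8)| ≈ 0.4205

Substitute s = j8: numerator = 180 + j160, denominator = -376 - j432.
|T(j8)| = |180 + j160| / |-376 - j432| = 240.83 / 572.71 ≈ 0.4205.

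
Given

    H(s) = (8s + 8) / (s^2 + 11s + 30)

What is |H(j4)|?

Substitute s = j4: numerator = 8 + j32, denominator = 14 + j44.
|H(j4)| = |8 + j32| / |14 + j44| = 32.985 / 46.174 ≈ 0.7144.

|H(j4)| ≈ 0.7144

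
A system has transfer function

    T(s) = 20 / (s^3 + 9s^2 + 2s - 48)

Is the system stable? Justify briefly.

The denominator s^3 + 9s^2 + 2s - 48 factors as (s + 3)(s - 2)(s + 8), giving poles at s = -3, 2, -8.
Since the pole(s) at s = 2 lie in the right half-plane, the system is unstable.

unstable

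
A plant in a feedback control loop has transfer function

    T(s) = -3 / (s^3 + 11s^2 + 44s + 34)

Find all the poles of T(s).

The poles are the roots of the denominator s^3 + 11s^2 + 44s + 34 = 0.
Trying s = -1: the polynomial evaluates to 0, so (s + 1) is a factor.
Dividing out leaves s^2 + 10s + 34 = 0.
The quadratic formula then gives s = -5 ± 3j.

s = -5 + 3j, -5 - 3j, -1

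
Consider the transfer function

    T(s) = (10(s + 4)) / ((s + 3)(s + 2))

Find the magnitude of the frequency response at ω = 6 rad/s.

Substitute s = j6: numerator = 40 + j60, denominator = -30 + j30.
|T(j6)| = |40 + j60| / |-30 + j30| = 72.111 / 42.426 ≈ 1.700.

|T(j6)| ≈ 1.700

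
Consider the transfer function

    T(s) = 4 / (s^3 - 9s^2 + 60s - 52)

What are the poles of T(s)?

s = 1, 4 + 6j, 4 - 6j

The poles are the roots of the denominator s^3 - 9s^2 + 60s - 52 = 0.
Trying s = 1: the polynomial evaluates to 0, so (s - 1) is a factor.
Dividing out leaves s^2 - 8s + 52 = 0.
The quadratic formula then gives s = 4 ± 6j.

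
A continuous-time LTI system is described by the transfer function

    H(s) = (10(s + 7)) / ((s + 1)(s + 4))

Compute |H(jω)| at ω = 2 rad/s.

|H(j2)| ≈ 7.280

Substitute s = j2: numerator = 70 + j20, denominator = j10.
|H(j2)| = |70 + j20| / |j10| = 72.801 / 10 ≈ 7.280.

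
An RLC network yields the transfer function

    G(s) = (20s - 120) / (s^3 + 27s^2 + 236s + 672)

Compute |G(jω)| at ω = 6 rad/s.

Substitute s = j6: numerator = -120 + j120, denominator = -300 + j1200.
|G(j6)| = |-120 + j120| / |-300 + j1200| = 169.71 / 1236.9 ≈ 0.1372.

|G(j6)| ≈ 0.1372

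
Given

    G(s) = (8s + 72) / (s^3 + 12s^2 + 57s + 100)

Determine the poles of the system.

The poles are the roots of the denominator s^3 + 12s^2 + 57s + 100 = 0.
Trying s = -4: the polynomial evaluates to 0, so (s + 4) is a factor.
Dividing out leaves s^2 + 8s + 25 = 0.
The quadratic formula then gives s = -4 ± 3j.

s = -4 + 3j, -4 - 3j, -4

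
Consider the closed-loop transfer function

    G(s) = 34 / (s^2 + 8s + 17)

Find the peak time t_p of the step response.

t_p ≈ 3.142 s

Comparing s^2 + 8s + 17 to s^2 + 2ζωₙs + ωₙ²: ωₙ = √17 ≈ 4.123 rad/s and ζ = 8/(2·√17) ≈ 0.9701.
ζωₙ = 8/2 = 4, so ω_d = ωₙ√(1−ζ²) = √(ωₙ² − (ζωₙ)²) = √(17 − 4²) = √1 = 1 rad/s.
t_p = π/ω_d = π/1 ≈ 3.142 s.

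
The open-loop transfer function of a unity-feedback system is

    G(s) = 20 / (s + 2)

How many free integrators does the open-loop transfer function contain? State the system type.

Type 0

The denominator has no factor of s at the origin — no free integrator — so this is a Type 0 system.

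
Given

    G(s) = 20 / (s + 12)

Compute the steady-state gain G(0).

At s = 0 each factor (s + a) contributes a and each (s^2 + bs + c) contributes c.
G(0) = 20·1 / ((12)) = 20/12 = 5/3.

G(0) = 5/3 ≈ 1.667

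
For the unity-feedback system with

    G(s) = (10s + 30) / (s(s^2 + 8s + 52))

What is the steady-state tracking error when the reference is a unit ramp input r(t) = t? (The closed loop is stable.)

e_ss = 1.733

G(s) has one pole at the origin.
This is a Type 1 system. Kv = lim_{s→0} s·G(s) = 30/52 = 15/26.
e_ss = 1/Kv = 1/(15/26) = 26/15 ≈ 1.733.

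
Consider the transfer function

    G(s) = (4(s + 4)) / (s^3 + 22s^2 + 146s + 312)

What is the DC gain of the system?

G(0) = 2/39 ≈ 0.05128

Set s = 0: G(0) = (16) / (312) = 2/39.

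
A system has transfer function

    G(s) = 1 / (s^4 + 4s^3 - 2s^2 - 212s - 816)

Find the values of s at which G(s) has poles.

The poles are the roots of the denominator s^4 + 4s^3 - 2s^2 - 212s - 816 = 0.
Trying s = 6: the polynomial evaluates to 0, so (s - 6) is a factor.
Dividing out leaves s^3 + 10s^2 + 58s + 136 = 0.
This factors further as (s^2 + 6s + 34)(s + 4) = 0.

s = -3 ± 5j, 6, -4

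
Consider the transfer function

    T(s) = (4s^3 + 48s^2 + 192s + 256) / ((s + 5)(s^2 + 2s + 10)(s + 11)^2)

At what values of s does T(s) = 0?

s = -4, -4, -4

Set the numerator to zero: 4s^3 + 48s^2 + 192s + 256 = 0, i.e. 4·(s^3 + 12s^2 + 48s + 64) = 0.
Factoring: (s + 4)^3 = 0.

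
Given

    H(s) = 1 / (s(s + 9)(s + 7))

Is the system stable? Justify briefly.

marginally stable

The poles can be read from the denominator factors: s = 0, -9, -7.
Since the simple pole(s) at s = 0 lie on the jω-axis with none in the right half-plane, the system is marginally stable.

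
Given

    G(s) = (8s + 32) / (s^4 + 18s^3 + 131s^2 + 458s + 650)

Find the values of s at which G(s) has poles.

s = -4 + 3j, -4 - 3j, -5 + j, -5 - j

The poles are the roots of the denominator s^4 + 18s^3 + 131s^2 + 458s + 650 = 0.
No real roots exist; factor into two real quadratics: (s^2 + 8s + 25)(s^2 + 10s + 26) = 0.
Each quadratic gives a conjugate pair via the quadratic formula.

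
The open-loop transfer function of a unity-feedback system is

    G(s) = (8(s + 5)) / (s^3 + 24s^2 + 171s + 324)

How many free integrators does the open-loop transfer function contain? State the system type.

The denominator has no factor of s at the origin — no free integrator — so this is a Type 0 system.

Type 0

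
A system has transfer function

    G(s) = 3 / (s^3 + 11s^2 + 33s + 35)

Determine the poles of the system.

The poles are the roots of the denominator s^3 + 11s^2 + 33s + 35 = 0.
Trying s = -7: the polynomial evaluates to 0, so (s + 7) is a factor.
Dividing out leaves s^2 + 4s + 5 = 0.
The quadratic formula then gives s = -2 ± 1j.

s = -2 ± j, -7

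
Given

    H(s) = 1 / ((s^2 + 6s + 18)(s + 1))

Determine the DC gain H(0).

H(0) = 1/18 ≈ 0.05556

At s = 0 each factor (s + a) contributes a and each (s^2 + bs + c) contributes c.
H(0) = 1·1 / ((18) · (1)) = 1/18 = 1/18.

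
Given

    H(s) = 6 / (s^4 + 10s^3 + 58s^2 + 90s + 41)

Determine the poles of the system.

s = -4 ± 5j, -1, -1

The poles are the roots of the denominator s^4 + 10s^3 + 58s^2 + 90s + 41 = 0.
Trying s = -1: the polynomial evaluates to 0, so (s + 1) is a factor.
Dividing out leaves s^3 + 9s^2 + 49s + 41 = 0.
This factors further as (s^2 + 8s + 41)(s + 1) = 0.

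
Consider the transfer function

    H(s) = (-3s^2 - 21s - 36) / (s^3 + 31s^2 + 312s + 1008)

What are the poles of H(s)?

s = -12, -12, -7

The poles are the roots of the denominator s^3 + 31s^2 + 312s + 1008 = 0.
Trying s = -12: the polynomial evaluates to 0, so (s + 12) is a factor.
Dividing out leaves s^2 + 19s + 84 = 0.
Factoring the quadratic: (s + 12)(s + 7) = 0.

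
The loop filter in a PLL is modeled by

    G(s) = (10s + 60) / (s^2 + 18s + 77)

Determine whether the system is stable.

The denominator s^2 + 18s + 77 factors as (s + 11)(s + 7), giving poles at s = -11, -7.
Since all poles lie strictly in the left half-plane, the system is stable.

stable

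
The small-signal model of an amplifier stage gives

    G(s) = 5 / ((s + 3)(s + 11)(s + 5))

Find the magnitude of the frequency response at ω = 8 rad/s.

Substitute s = j8: numerator = 5, denominator = -1051 + j312.
|G(j8)| = |5| / |-1051 + j312| = 5 / 1096.3 ≈ 0.004561.

|G(j8)| ≈ 0.004561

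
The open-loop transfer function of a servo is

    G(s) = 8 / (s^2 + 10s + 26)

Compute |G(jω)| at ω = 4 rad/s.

|G(j4)| ≈ 0.1940

Substitute s = j4: numerator = 8, denominator = 10 + j40.
|G(j4)| = |8| / |10 + j40| = 8 / 41.231 ≈ 0.1940.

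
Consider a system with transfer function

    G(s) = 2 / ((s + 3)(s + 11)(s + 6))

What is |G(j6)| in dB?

|G(j6)|_dB ≈ -51.0 dB

Substitute s = j6: numerator = 2, denominator = -522 + j486.
|G(j6)| = |2| / |-522 + j486| = 2 / 713.22 ≈ 0.002804.
In decibels: 20·log₁₀(0.002804) ≈ -51.0 dB.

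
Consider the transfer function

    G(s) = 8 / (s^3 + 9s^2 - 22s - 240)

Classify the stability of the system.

The denominator s^3 + 9s^2 - 22s - 240 factors as (s - 5)(s + 6)(s + 8), giving poles at s = 5, -6, -8.
Since the pole(s) at s = 5 lie in the right half-plane, the system is unstable.

unstable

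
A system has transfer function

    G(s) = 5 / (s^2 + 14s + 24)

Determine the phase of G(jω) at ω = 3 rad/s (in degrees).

At s = j3: numerator = 5, denominator = 15 + j42.
∠G = ∠num − ∠den = 0° − (70.346°) = -70.35°.

∠G(j3) ≈ -70.35°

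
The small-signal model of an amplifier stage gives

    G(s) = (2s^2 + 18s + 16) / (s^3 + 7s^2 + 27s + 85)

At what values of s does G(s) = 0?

s = -8, -1

Set the numerator to zero: 2s^2 + 18s + 16 = 0, i.e. 2·(s^2 + 9s + 8) = 0.
Factoring: (s + 8)(s + 1) = 0.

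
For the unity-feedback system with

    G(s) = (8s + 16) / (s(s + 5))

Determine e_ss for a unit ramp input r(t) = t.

G(s) has one pole at the origin.
This is a Type 1 system. Kv = lim_{s→0} s·G(s) = 16/5.
e_ss = 1/Kv = 1/(16/5) = 5/16 ≈ 0.3125.

e_ss = 0.3125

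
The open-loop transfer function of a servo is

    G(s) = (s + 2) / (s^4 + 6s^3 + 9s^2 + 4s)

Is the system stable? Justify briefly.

The denominator s^4 + 6s^3 + 9s^2 + 4s factors as s(s + 4)(s + 1)^2, giving poles at s = 0, -4, -1, -1.
Since the simple pole(s) at s = 0 lie on the jω-axis with none in the right half-plane, the system is marginally stable.

marginally stable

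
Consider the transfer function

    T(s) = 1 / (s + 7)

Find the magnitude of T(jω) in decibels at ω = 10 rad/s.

|T(j10)|_dB ≈ -21.7 dB

Substitute s = j10: numerator = 1, denominator = 7 + j10.
|T(j10)| = |1| / |7 + j10| = 1 / 12.207 ≈ 0.08192.
In decibels: 20·log₁₀(0.08192) ≈ -21.7 dB.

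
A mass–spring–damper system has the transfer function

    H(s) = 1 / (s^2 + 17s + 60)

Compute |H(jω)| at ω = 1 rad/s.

Substitute s = j1: numerator = 1, denominator = 59 + j17.
|H(j1)| = |1| / |59 + j17| = 1 / 61.400 ≈ 0.01629.

|H(j1)| ≈ 0.01629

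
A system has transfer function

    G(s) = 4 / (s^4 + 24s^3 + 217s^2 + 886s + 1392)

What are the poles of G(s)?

The poles are the roots of the denominator s^4 + 24s^3 + 217s^2 + 886s + 1392 = 0.
Trying s = -6: the polynomial evaluates to 0, so (s + 6) is a factor.
Dividing out leaves s^3 + 18s^2 + 109s + 232 = 0.
This factors further as (s + 8)(s^2 + 10s + 29) = 0.

s = -6, -8, -5 ± 2j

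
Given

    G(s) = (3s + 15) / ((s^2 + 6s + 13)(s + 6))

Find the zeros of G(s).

Set the numerator to zero: 3s + 15 = 0, i.e. 3·(s + 5) = 0.
So s = -5.

s = -5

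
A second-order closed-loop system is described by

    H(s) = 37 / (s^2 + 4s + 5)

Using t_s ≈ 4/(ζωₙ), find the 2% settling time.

t_s ≈ 2 s

Comparing s^2 + 4s + 5 to s^2 + 2ζωₙs + ωₙ²: ωₙ = √5 ≈ 2.236 rad/s and ζ = 4/(2·√5) ≈ 0.8944.
ζωₙ = 4/2 = 2, so t_s ≈ 4/(ζωₙ) = 4/2 = 2 s.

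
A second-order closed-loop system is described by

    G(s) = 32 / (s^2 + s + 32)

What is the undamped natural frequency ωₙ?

ωₙ ≈ 5.657 rad/s

Compare the denominator to the standard form s^2 + 2ζωₙs + ωₙ².
ωₙ² = 32, so ωₙ = √32 ≈ 5.657 rad/s.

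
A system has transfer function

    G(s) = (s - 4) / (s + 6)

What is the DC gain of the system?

At s = 0 each factor (s + a) contributes a and each (s^2 + bs + c) contributes c.
G(0) = 1·(-4) / ((6)) = -4/6 = -2/3.

G(0) = -2/3 ≈ -0.6667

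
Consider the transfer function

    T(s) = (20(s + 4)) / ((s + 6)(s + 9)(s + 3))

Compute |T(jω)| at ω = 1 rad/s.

|T(j1)| ≈ 0.4734

Substitute s = j1: numerator = 80 + j20, denominator = 144 + j98.
|T(j1)| = |80 + j20| / |144 + j98| = 82.462 / 174.18 ≈ 0.4734.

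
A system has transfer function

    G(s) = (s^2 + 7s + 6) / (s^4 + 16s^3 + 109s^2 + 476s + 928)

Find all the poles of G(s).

s = -2 ± 5j, -4, -8

The poles are the roots of the denominator s^4 + 16s^3 + 109s^2 + 476s + 928 = 0.
Trying s = -4: the polynomial evaluates to 0, so (s + 4) is a factor.
Dividing out leaves s^3 + 12s^2 + 61s + 232 = 0.
This factors further as (s^2 + 4s + 29)(s + 8) = 0.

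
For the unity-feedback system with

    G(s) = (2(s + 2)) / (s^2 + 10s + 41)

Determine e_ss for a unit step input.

e_ss = 0.9111

G(s) has no poles at the origin.
This is a Type 0 system. Kp = lim_{s→0} G(s) = 4/41.
e_ss = 1/(1 + Kp) = 1/(1 + 4/41) = 41/45 ≈ 0.9111.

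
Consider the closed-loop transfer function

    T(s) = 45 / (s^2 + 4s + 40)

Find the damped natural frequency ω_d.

ω_d = 6 rad/s

Comparing s^2 + 4s + 40 to s^2 + 2ζωₙs + ωₙ²: ωₙ = √40 ≈ 6.325 rad/s and ζ = 4/(2·√40) ≈ 0.3162.
ζωₙ = 4/2 = 2, so ω_d = ωₙ√(1−ζ²) = √(ωₙ² − (ζωₙ)²) = √(40 − 2²) = √36 = 6 rad/s.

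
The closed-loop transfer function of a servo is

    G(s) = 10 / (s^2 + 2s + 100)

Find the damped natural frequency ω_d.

ω_d ≈ 9.950 rad/s

Comparing s^2 + 2s + 100 to s^2 + 2ζωₙs + ωₙ²: ωₙ = 10 rad/s and ζ = 2/(2·10) = 0.1.
ζωₙ = 2/2 = 1, so ω_d = ωₙ√(1−ζ²) = √(ωₙ² − (ζωₙ)²) = √(100 − 1²) = √99 ≈ 9.950 rad/s.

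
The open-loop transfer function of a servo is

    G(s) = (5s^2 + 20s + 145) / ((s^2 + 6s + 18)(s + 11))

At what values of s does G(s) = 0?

Set the numerator to zero: 5s^2 + 20s + 145 = 0, i.e. 5·(s^2 + 4s + 29) = 0.
Factoring: (s^2 + 4s + 29) = 0.

s = -2 + 5j, -2 - 5j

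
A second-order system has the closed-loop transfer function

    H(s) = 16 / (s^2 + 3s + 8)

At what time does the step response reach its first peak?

Comparing s^2 + 3s + 8 to s^2 + 2ζωₙs + ωₙ²: ωₙ = √8 ≈ 2.828 rad/s and ζ = 3/(2·√8) ≈ 0.5303.
ζωₙ = 3/2 = 1.5, so ω_d = ωₙ√(1−ζ²) = √(ωₙ² − (ζωₙ)²) = √(8 − 1.5²) = √5.75 ≈ 2.398 rad/s.
t_p = π/ω_d = π/2.398 ≈ 1.310 s.

t_p ≈ 1.310 s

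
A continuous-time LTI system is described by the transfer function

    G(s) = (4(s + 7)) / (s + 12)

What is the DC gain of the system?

G(0) = 7/3 ≈ 2.333

At s = 0 each factor (s + a) contributes a and each (s^2 + bs + c) contributes c.
G(0) = 4·(7) / ((12)) = 28/12 = 7/3.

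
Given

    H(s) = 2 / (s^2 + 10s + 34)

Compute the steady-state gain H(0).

H(0) = 1/17 ≈ 0.05882

Set s = 0: H(0) = (2) / (34) = 1/17.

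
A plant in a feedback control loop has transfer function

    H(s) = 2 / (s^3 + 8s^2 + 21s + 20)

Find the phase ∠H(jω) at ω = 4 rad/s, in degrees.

At s = j4: numerator = 2, denominator = -108 + j20.
∠H = ∠num − ∠den = 0° − (169.51°) = -169.5°.

∠H(j4) ≈ -169.5°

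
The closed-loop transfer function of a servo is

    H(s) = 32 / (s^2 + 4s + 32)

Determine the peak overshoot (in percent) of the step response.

%OS ≈ 30.5%

Comparing s^2 + 4s + 32 to s^2 + 2ζωₙs + ωₙ²: ωₙ = √32 ≈ 5.657 rad/s and ζ = 4/(2·√32) ≈ 0.3536.
%OS = 100·exp(−πζ/√(1−ζ²)) = 100·exp(−π·0.3536/√(1−0.3536²)) ≈ 30.5%.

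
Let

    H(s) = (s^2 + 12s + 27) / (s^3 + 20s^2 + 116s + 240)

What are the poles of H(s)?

The poles are the roots of the denominator s^3 + 20s^2 + 116s + 240 = 0.
Trying s = -12: the polynomial evaluates to 0, so (s + 12) is a factor.
Dividing out leaves s^2 + 8s + 20 = 0.
The quadratic formula then gives s = -4 ± 2j.

s = -4 + 2j, -4 - 2j, -12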